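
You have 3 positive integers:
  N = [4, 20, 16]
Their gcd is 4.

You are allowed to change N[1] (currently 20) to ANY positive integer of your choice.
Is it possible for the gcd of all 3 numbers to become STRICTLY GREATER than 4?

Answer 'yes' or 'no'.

Answer: no

Derivation:
Current gcd = 4
gcd of all OTHER numbers (without N[1]=20): gcd([4, 16]) = 4
The new gcd after any change is gcd(4, new_value).
This can be at most 4.
Since 4 = old gcd 4, the gcd can only stay the same or decrease.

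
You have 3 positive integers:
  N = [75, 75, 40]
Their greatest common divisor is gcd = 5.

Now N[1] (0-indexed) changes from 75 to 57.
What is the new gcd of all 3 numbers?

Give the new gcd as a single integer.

Numbers: [75, 75, 40], gcd = 5
Change: index 1, 75 -> 57
gcd of the OTHER numbers (without index 1): gcd([75, 40]) = 5
New gcd = gcd(g_others, new_val) = gcd(5, 57) = 1

Answer: 1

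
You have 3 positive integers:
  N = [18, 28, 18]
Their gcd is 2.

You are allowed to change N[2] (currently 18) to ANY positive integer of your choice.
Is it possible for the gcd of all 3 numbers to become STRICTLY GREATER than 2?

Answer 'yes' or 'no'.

Current gcd = 2
gcd of all OTHER numbers (without N[2]=18): gcd([18, 28]) = 2
The new gcd after any change is gcd(2, new_value).
This can be at most 2.
Since 2 = old gcd 2, the gcd can only stay the same or decrease.

Answer: no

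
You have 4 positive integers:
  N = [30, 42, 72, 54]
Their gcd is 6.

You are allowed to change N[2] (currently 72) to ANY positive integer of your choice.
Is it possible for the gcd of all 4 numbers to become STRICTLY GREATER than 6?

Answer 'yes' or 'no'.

Answer: no

Derivation:
Current gcd = 6
gcd of all OTHER numbers (without N[2]=72): gcd([30, 42, 54]) = 6
The new gcd after any change is gcd(6, new_value).
This can be at most 6.
Since 6 = old gcd 6, the gcd can only stay the same or decrease.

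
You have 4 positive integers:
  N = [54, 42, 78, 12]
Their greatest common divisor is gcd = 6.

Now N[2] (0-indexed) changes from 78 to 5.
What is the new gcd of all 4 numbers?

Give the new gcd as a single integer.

Answer: 1

Derivation:
Numbers: [54, 42, 78, 12], gcd = 6
Change: index 2, 78 -> 5
gcd of the OTHER numbers (without index 2): gcd([54, 42, 12]) = 6
New gcd = gcd(g_others, new_val) = gcd(6, 5) = 1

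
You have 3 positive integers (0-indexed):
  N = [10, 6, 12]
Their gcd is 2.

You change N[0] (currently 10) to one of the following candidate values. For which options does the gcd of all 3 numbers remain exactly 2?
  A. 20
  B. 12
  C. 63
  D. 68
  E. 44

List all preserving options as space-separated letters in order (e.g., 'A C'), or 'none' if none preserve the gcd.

Old gcd = 2; gcd of others (without N[0]) = 6
New gcd for candidate v: gcd(6, v). Preserves old gcd iff gcd(6, v) = 2.
  Option A: v=20, gcd(6,20)=2 -> preserves
  Option B: v=12, gcd(6,12)=6 -> changes
  Option C: v=63, gcd(6,63)=3 -> changes
  Option D: v=68, gcd(6,68)=2 -> preserves
  Option E: v=44, gcd(6,44)=2 -> preserves

Answer: A D E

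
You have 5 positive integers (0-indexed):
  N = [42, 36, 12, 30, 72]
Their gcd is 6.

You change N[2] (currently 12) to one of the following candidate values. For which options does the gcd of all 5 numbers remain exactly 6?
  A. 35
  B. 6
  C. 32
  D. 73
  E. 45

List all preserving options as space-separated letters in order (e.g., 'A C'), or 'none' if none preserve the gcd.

Answer: B

Derivation:
Old gcd = 6; gcd of others (without N[2]) = 6
New gcd for candidate v: gcd(6, v). Preserves old gcd iff gcd(6, v) = 6.
  Option A: v=35, gcd(6,35)=1 -> changes
  Option B: v=6, gcd(6,6)=6 -> preserves
  Option C: v=32, gcd(6,32)=2 -> changes
  Option D: v=73, gcd(6,73)=1 -> changes
  Option E: v=45, gcd(6,45)=3 -> changes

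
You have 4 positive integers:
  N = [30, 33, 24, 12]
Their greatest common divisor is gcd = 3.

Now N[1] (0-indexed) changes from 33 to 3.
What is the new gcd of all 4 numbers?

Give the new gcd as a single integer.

Numbers: [30, 33, 24, 12], gcd = 3
Change: index 1, 33 -> 3
gcd of the OTHER numbers (without index 1): gcd([30, 24, 12]) = 6
New gcd = gcd(g_others, new_val) = gcd(6, 3) = 3

Answer: 3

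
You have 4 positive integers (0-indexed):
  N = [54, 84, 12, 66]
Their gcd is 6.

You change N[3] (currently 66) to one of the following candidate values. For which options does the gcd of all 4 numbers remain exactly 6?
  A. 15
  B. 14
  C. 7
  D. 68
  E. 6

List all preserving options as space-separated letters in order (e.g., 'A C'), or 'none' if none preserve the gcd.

Old gcd = 6; gcd of others (without N[3]) = 6
New gcd for candidate v: gcd(6, v). Preserves old gcd iff gcd(6, v) = 6.
  Option A: v=15, gcd(6,15)=3 -> changes
  Option B: v=14, gcd(6,14)=2 -> changes
  Option C: v=7, gcd(6,7)=1 -> changes
  Option D: v=68, gcd(6,68)=2 -> changes
  Option E: v=6, gcd(6,6)=6 -> preserves

Answer: E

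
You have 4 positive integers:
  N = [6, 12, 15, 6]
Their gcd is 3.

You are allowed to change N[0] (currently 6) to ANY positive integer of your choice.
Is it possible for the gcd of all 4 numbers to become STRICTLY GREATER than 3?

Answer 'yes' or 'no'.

Current gcd = 3
gcd of all OTHER numbers (without N[0]=6): gcd([12, 15, 6]) = 3
The new gcd after any change is gcd(3, new_value).
This can be at most 3.
Since 3 = old gcd 3, the gcd can only stay the same or decrease.

Answer: no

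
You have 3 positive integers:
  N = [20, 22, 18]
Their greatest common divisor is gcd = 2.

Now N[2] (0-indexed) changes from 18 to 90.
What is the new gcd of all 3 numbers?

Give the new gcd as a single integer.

Answer: 2

Derivation:
Numbers: [20, 22, 18], gcd = 2
Change: index 2, 18 -> 90
gcd of the OTHER numbers (without index 2): gcd([20, 22]) = 2
New gcd = gcd(g_others, new_val) = gcd(2, 90) = 2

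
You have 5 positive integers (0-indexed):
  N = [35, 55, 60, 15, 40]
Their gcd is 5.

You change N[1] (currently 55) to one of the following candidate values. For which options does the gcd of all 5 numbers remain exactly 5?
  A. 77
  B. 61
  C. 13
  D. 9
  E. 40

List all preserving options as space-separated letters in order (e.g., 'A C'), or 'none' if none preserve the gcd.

Old gcd = 5; gcd of others (without N[1]) = 5
New gcd for candidate v: gcd(5, v). Preserves old gcd iff gcd(5, v) = 5.
  Option A: v=77, gcd(5,77)=1 -> changes
  Option B: v=61, gcd(5,61)=1 -> changes
  Option C: v=13, gcd(5,13)=1 -> changes
  Option D: v=9, gcd(5,9)=1 -> changes
  Option E: v=40, gcd(5,40)=5 -> preserves

Answer: E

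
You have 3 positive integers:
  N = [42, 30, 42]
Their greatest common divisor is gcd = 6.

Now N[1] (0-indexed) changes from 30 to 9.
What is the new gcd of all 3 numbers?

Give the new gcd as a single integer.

Numbers: [42, 30, 42], gcd = 6
Change: index 1, 30 -> 9
gcd of the OTHER numbers (without index 1): gcd([42, 42]) = 42
New gcd = gcd(g_others, new_val) = gcd(42, 9) = 3

Answer: 3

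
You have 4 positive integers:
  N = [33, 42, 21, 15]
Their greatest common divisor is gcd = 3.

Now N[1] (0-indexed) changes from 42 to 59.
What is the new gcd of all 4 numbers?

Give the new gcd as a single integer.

Answer: 1

Derivation:
Numbers: [33, 42, 21, 15], gcd = 3
Change: index 1, 42 -> 59
gcd of the OTHER numbers (without index 1): gcd([33, 21, 15]) = 3
New gcd = gcd(g_others, new_val) = gcd(3, 59) = 1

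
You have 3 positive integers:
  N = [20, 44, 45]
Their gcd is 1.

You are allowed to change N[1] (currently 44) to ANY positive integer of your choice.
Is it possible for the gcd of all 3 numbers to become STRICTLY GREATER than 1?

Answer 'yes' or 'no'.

Current gcd = 1
gcd of all OTHER numbers (without N[1]=44): gcd([20, 45]) = 5
The new gcd after any change is gcd(5, new_value).
This can be at most 5.
Since 5 > old gcd 1, the gcd CAN increase (e.g., set N[1] = 5).

Answer: yes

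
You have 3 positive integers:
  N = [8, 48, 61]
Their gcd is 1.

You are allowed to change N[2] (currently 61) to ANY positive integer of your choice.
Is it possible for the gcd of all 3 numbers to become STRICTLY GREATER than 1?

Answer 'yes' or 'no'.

Answer: yes

Derivation:
Current gcd = 1
gcd of all OTHER numbers (without N[2]=61): gcd([8, 48]) = 8
The new gcd after any change is gcd(8, new_value).
This can be at most 8.
Since 8 > old gcd 1, the gcd CAN increase (e.g., set N[2] = 8).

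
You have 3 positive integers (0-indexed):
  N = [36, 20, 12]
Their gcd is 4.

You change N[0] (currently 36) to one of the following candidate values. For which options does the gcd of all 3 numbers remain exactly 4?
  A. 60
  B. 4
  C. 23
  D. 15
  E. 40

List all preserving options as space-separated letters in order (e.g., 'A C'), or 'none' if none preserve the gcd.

Old gcd = 4; gcd of others (without N[0]) = 4
New gcd for candidate v: gcd(4, v). Preserves old gcd iff gcd(4, v) = 4.
  Option A: v=60, gcd(4,60)=4 -> preserves
  Option B: v=4, gcd(4,4)=4 -> preserves
  Option C: v=23, gcd(4,23)=1 -> changes
  Option D: v=15, gcd(4,15)=1 -> changes
  Option E: v=40, gcd(4,40)=4 -> preserves

Answer: A B E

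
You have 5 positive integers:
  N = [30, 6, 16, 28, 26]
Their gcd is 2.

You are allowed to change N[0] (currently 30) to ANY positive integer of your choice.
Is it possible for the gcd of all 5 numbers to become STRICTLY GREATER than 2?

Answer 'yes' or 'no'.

Answer: no

Derivation:
Current gcd = 2
gcd of all OTHER numbers (without N[0]=30): gcd([6, 16, 28, 26]) = 2
The new gcd after any change is gcd(2, new_value).
This can be at most 2.
Since 2 = old gcd 2, the gcd can only stay the same or decrease.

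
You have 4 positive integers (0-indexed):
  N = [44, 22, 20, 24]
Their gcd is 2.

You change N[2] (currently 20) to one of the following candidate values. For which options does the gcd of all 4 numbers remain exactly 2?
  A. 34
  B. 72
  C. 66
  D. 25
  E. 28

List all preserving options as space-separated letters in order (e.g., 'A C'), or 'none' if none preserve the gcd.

Answer: A B C E

Derivation:
Old gcd = 2; gcd of others (without N[2]) = 2
New gcd for candidate v: gcd(2, v). Preserves old gcd iff gcd(2, v) = 2.
  Option A: v=34, gcd(2,34)=2 -> preserves
  Option B: v=72, gcd(2,72)=2 -> preserves
  Option C: v=66, gcd(2,66)=2 -> preserves
  Option D: v=25, gcd(2,25)=1 -> changes
  Option E: v=28, gcd(2,28)=2 -> preserves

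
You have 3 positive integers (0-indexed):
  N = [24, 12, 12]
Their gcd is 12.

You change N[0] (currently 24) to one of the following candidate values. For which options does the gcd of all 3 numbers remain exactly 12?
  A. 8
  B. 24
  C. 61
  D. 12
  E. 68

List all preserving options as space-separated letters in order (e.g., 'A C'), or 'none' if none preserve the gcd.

Answer: B D

Derivation:
Old gcd = 12; gcd of others (without N[0]) = 12
New gcd for candidate v: gcd(12, v). Preserves old gcd iff gcd(12, v) = 12.
  Option A: v=8, gcd(12,8)=4 -> changes
  Option B: v=24, gcd(12,24)=12 -> preserves
  Option C: v=61, gcd(12,61)=1 -> changes
  Option D: v=12, gcd(12,12)=12 -> preserves
  Option E: v=68, gcd(12,68)=4 -> changes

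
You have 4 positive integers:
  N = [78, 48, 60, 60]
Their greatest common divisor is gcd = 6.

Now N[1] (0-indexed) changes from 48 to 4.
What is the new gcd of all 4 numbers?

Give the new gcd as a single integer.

Answer: 2

Derivation:
Numbers: [78, 48, 60, 60], gcd = 6
Change: index 1, 48 -> 4
gcd of the OTHER numbers (without index 1): gcd([78, 60, 60]) = 6
New gcd = gcd(g_others, new_val) = gcd(6, 4) = 2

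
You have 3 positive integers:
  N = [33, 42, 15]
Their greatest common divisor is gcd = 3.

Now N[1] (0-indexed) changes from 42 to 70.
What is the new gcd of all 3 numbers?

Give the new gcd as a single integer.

Numbers: [33, 42, 15], gcd = 3
Change: index 1, 42 -> 70
gcd of the OTHER numbers (without index 1): gcd([33, 15]) = 3
New gcd = gcd(g_others, new_val) = gcd(3, 70) = 1

Answer: 1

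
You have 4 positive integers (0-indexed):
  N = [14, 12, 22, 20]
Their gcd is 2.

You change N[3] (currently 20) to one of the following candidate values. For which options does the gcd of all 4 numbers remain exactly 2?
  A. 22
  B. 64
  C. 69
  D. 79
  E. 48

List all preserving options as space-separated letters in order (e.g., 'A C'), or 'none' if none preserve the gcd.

Answer: A B E

Derivation:
Old gcd = 2; gcd of others (without N[3]) = 2
New gcd for candidate v: gcd(2, v). Preserves old gcd iff gcd(2, v) = 2.
  Option A: v=22, gcd(2,22)=2 -> preserves
  Option B: v=64, gcd(2,64)=2 -> preserves
  Option C: v=69, gcd(2,69)=1 -> changes
  Option D: v=79, gcd(2,79)=1 -> changes
  Option E: v=48, gcd(2,48)=2 -> preserves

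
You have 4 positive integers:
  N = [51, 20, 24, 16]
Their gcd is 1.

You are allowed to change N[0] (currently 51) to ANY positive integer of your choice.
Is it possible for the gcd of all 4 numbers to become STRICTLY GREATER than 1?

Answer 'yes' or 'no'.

Answer: yes

Derivation:
Current gcd = 1
gcd of all OTHER numbers (without N[0]=51): gcd([20, 24, 16]) = 4
The new gcd after any change is gcd(4, new_value).
This can be at most 4.
Since 4 > old gcd 1, the gcd CAN increase (e.g., set N[0] = 4).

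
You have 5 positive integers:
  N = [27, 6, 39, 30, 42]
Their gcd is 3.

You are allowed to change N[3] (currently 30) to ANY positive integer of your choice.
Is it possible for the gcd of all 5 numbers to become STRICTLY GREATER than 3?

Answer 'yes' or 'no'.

Current gcd = 3
gcd of all OTHER numbers (without N[3]=30): gcd([27, 6, 39, 42]) = 3
The new gcd after any change is gcd(3, new_value).
This can be at most 3.
Since 3 = old gcd 3, the gcd can only stay the same or decrease.

Answer: no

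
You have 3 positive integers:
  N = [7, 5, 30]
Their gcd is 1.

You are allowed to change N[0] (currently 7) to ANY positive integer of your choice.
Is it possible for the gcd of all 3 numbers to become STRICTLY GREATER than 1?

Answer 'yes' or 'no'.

Current gcd = 1
gcd of all OTHER numbers (without N[0]=7): gcd([5, 30]) = 5
The new gcd after any change is gcd(5, new_value).
This can be at most 5.
Since 5 > old gcd 1, the gcd CAN increase (e.g., set N[0] = 5).

Answer: yes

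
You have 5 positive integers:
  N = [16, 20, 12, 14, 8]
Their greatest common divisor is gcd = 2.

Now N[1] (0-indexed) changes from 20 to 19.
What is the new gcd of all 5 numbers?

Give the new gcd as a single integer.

Answer: 1

Derivation:
Numbers: [16, 20, 12, 14, 8], gcd = 2
Change: index 1, 20 -> 19
gcd of the OTHER numbers (without index 1): gcd([16, 12, 14, 8]) = 2
New gcd = gcd(g_others, new_val) = gcd(2, 19) = 1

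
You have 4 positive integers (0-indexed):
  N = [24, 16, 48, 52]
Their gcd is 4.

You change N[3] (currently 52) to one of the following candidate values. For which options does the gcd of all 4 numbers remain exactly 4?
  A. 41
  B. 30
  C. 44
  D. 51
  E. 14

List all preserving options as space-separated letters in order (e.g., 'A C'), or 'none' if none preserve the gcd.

Old gcd = 4; gcd of others (without N[3]) = 8
New gcd for candidate v: gcd(8, v). Preserves old gcd iff gcd(8, v) = 4.
  Option A: v=41, gcd(8,41)=1 -> changes
  Option B: v=30, gcd(8,30)=2 -> changes
  Option C: v=44, gcd(8,44)=4 -> preserves
  Option D: v=51, gcd(8,51)=1 -> changes
  Option E: v=14, gcd(8,14)=2 -> changes

Answer: C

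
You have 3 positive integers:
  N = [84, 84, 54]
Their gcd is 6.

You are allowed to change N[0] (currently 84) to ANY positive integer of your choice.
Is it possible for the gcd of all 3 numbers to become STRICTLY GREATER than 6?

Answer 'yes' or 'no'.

Current gcd = 6
gcd of all OTHER numbers (without N[0]=84): gcd([84, 54]) = 6
The new gcd after any change is gcd(6, new_value).
This can be at most 6.
Since 6 = old gcd 6, the gcd can only stay the same or decrease.

Answer: no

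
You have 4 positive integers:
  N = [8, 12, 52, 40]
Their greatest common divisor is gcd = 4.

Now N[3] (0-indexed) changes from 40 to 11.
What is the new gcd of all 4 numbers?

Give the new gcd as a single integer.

Answer: 1

Derivation:
Numbers: [8, 12, 52, 40], gcd = 4
Change: index 3, 40 -> 11
gcd of the OTHER numbers (without index 3): gcd([8, 12, 52]) = 4
New gcd = gcd(g_others, new_val) = gcd(4, 11) = 1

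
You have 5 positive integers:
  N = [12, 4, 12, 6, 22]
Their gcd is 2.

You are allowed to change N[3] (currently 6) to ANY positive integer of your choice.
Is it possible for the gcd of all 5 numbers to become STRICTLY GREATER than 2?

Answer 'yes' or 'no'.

Answer: no

Derivation:
Current gcd = 2
gcd of all OTHER numbers (without N[3]=6): gcd([12, 4, 12, 22]) = 2
The new gcd after any change is gcd(2, new_value).
This can be at most 2.
Since 2 = old gcd 2, the gcd can only stay the same or decrease.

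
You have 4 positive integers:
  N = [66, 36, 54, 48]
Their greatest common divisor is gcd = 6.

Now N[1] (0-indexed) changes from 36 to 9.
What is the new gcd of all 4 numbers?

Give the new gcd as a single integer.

Numbers: [66, 36, 54, 48], gcd = 6
Change: index 1, 36 -> 9
gcd of the OTHER numbers (without index 1): gcd([66, 54, 48]) = 6
New gcd = gcd(g_others, new_val) = gcd(6, 9) = 3

Answer: 3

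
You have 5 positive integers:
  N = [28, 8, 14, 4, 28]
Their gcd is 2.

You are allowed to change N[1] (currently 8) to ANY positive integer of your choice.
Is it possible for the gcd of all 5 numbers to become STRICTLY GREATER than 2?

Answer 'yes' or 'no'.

Answer: no

Derivation:
Current gcd = 2
gcd of all OTHER numbers (without N[1]=8): gcd([28, 14, 4, 28]) = 2
The new gcd after any change is gcd(2, new_value).
This can be at most 2.
Since 2 = old gcd 2, the gcd can only stay the same or decrease.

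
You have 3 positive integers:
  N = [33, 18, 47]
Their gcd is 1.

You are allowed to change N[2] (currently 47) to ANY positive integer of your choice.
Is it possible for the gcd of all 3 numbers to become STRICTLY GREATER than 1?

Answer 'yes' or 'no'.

Current gcd = 1
gcd of all OTHER numbers (without N[2]=47): gcd([33, 18]) = 3
The new gcd after any change is gcd(3, new_value).
This can be at most 3.
Since 3 > old gcd 1, the gcd CAN increase (e.g., set N[2] = 3).

Answer: yes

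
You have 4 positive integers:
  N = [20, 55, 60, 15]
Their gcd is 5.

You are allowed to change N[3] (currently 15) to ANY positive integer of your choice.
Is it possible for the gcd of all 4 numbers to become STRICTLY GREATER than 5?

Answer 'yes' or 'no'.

Current gcd = 5
gcd of all OTHER numbers (without N[3]=15): gcd([20, 55, 60]) = 5
The new gcd after any change is gcd(5, new_value).
This can be at most 5.
Since 5 = old gcd 5, the gcd can only stay the same or decrease.

Answer: no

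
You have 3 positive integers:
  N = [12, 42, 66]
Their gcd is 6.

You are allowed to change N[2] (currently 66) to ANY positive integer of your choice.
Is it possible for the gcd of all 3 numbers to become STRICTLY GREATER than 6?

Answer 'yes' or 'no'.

Answer: no

Derivation:
Current gcd = 6
gcd of all OTHER numbers (without N[2]=66): gcd([12, 42]) = 6
The new gcd after any change is gcd(6, new_value).
This can be at most 6.
Since 6 = old gcd 6, the gcd can only stay the same or decrease.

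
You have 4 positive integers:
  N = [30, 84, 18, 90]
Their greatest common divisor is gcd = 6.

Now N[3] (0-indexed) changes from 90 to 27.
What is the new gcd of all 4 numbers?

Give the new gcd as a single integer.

Numbers: [30, 84, 18, 90], gcd = 6
Change: index 3, 90 -> 27
gcd of the OTHER numbers (without index 3): gcd([30, 84, 18]) = 6
New gcd = gcd(g_others, new_val) = gcd(6, 27) = 3

Answer: 3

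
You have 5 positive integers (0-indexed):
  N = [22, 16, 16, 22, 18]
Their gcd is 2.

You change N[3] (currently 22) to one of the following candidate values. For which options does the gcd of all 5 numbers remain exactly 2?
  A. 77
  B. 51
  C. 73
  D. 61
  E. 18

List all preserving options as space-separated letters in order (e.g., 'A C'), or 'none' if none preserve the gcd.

Old gcd = 2; gcd of others (without N[3]) = 2
New gcd for candidate v: gcd(2, v). Preserves old gcd iff gcd(2, v) = 2.
  Option A: v=77, gcd(2,77)=1 -> changes
  Option B: v=51, gcd(2,51)=1 -> changes
  Option C: v=73, gcd(2,73)=1 -> changes
  Option D: v=61, gcd(2,61)=1 -> changes
  Option E: v=18, gcd(2,18)=2 -> preserves

Answer: E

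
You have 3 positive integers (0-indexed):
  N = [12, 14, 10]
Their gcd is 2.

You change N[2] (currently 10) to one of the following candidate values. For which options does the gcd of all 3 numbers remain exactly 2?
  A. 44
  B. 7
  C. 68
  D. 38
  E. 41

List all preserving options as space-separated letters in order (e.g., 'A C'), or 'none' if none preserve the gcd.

Answer: A C D

Derivation:
Old gcd = 2; gcd of others (without N[2]) = 2
New gcd for candidate v: gcd(2, v). Preserves old gcd iff gcd(2, v) = 2.
  Option A: v=44, gcd(2,44)=2 -> preserves
  Option B: v=7, gcd(2,7)=1 -> changes
  Option C: v=68, gcd(2,68)=2 -> preserves
  Option D: v=38, gcd(2,38)=2 -> preserves
  Option E: v=41, gcd(2,41)=1 -> changes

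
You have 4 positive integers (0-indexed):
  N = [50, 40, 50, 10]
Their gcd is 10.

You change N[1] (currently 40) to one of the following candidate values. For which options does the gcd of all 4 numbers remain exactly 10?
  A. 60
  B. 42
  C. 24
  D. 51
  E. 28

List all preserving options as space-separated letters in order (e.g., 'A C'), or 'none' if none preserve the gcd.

Answer: A

Derivation:
Old gcd = 10; gcd of others (without N[1]) = 10
New gcd for candidate v: gcd(10, v). Preserves old gcd iff gcd(10, v) = 10.
  Option A: v=60, gcd(10,60)=10 -> preserves
  Option B: v=42, gcd(10,42)=2 -> changes
  Option C: v=24, gcd(10,24)=2 -> changes
  Option D: v=51, gcd(10,51)=1 -> changes
  Option E: v=28, gcd(10,28)=2 -> changes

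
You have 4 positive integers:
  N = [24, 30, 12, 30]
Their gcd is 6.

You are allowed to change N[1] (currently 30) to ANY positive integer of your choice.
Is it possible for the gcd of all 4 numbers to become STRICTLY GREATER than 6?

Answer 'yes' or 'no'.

Current gcd = 6
gcd of all OTHER numbers (without N[1]=30): gcd([24, 12, 30]) = 6
The new gcd after any change is gcd(6, new_value).
This can be at most 6.
Since 6 = old gcd 6, the gcd can only stay the same or decrease.

Answer: no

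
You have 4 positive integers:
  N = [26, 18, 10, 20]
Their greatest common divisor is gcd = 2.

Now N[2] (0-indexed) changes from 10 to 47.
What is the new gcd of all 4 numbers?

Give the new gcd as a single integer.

Answer: 1

Derivation:
Numbers: [26, 18, 10, 20], gcd = 2
Change: index 2, 10 -> 47
gcd of the OTHER numbers (without index 2): gcd([26, 18, 20]) = 2
New gcd = gcd(g_others, new_val) = gcd(2, 47) = 1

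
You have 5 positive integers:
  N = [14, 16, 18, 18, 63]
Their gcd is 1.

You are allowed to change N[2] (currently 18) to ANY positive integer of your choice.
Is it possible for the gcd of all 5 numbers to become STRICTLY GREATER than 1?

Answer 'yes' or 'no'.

Answer: no

Derivation:
Current gcd = 1
gcd of all OTHER numbers (without N[2]=18): gcd([14, 16, 18, 63]) = 1
The new gcd after any change is gcd(1, new_value).
This can be at most 1.
Since 1 = old gcd 1, the gcd can only stay the same or decrease.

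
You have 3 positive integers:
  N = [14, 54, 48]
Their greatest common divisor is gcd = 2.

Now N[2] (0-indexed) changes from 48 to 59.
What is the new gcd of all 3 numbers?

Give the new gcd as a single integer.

Answer: 1

Derivation:
Numbers: [14, 54, 48], gcd = 2
Change: index 2, 48 -> 59
gcd of the OTHER numbers (without index 2): gcd([14, 54]) = 2
New gcd = gcd(g_others, new_val) = gcd(2, 59) = 1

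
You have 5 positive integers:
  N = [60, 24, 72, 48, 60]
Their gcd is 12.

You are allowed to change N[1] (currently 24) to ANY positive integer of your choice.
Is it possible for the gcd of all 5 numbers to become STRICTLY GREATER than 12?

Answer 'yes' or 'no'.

Current gcd = 12
gcd of all OTHER numbers (without N[1]=24): gcd([60, 72, 48, 60]) = 12
The new gcd after any change is gcd(12, new_value).
This can be at most 12.
Since 12 = old gcd 12, the gcd can only stay the same or decrease.

Answer: no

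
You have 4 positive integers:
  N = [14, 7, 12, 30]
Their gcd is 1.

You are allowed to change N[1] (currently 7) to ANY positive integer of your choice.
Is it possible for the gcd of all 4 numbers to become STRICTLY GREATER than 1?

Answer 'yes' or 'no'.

Answer: yes

Derivation:
Current gcd = 1
gcd of all OTHER numbers (without N[1]=7): gcd([14, 12, 30]) = 2
The new gcd after any change is gcd(2, new_value).
This can be at most 2.
Since 2 > old gcd 1, the gcd CAN increase (e.g., set N[1] = 2).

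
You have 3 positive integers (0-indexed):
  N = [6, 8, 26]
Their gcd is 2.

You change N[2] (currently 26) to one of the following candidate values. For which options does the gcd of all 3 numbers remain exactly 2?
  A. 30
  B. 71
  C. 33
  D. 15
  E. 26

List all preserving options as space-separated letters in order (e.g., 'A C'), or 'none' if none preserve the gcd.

Answer: A E

Derivation:
Old gcd = 2; gcd of others (without N[2]) = 2
New gcd for candidate v: gcd(2, v). Preserves old gcd iff gcd(2, v) = 2.
  Option A: v=30, gcd(2,30)=2 -> preserves
  Option B: v=71, gcd(2,71)=1 -> changes
  Option C: v=33, gcd(2,33)=1 -> changes
  Option D: v=15, gcd(2,15)=1 -> changes
  Option E: v=26, gcd(2,26)=2 -> preserves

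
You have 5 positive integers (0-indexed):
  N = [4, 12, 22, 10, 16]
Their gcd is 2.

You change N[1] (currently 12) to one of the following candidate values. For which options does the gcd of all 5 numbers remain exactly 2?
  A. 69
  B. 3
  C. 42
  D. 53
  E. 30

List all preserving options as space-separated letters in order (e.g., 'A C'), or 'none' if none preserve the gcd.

Answer: C E

Derivation:
Old gcd = 2; gcd of others (without N[1]) = 2
New gcd for candidate v: gcd(2, v). Preserves old gcd iff gcd(2, v) = 2.
  Option A: v=69, gcd(2,69)=1 -> changes
  Option B: v=3, gcd(2,3)=1 -> changes
  Option C: v=42, gcd(2,42)=2 -> preserves
  Option D: v=53, gcd(2,53)=1 -> changes
  Option E: v=30, gcd(2,30)=2 -> preserves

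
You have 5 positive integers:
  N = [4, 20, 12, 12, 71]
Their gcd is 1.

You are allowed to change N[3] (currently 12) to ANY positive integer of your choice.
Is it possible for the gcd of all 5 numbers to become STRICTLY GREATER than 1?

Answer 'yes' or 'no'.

Current gcd = 1
gcd of all OTHER numbers (without N[3]=12): gcd([4, 20, 12, 71]) = 1
The new gcd after any change is gcd(1, new_value).
This can be at most 1.
Since 1 = old gcd 1, the gcd can only stay the same or decrease.

Answer: no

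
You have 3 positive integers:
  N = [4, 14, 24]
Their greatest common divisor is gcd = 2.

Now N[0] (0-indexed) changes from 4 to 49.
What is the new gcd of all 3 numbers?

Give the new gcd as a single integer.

Numbers: [4, 14, 24], gcd = 2
Change: index 0, 4 -> 49
gcd of the OTHER numbers (without index 0): gcd([14, 24]) = 2
New gcd = gcd(g_others, new_val) = gcd(2, 49) = 1

Answer: 1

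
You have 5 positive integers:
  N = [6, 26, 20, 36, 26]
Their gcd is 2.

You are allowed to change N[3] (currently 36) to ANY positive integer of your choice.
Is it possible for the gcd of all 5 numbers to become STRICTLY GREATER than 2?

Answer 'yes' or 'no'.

Current gcd = 2
gcd of all OTHER numbers (without N[3]=36): gcd([6, 26, 20, 26]) = 2
The new gcd after any change is gcd(2, new_value).
This can be at most 2.
Since 2 = old gcd 2, the gcd can only stay the same or decrease.

Answer: no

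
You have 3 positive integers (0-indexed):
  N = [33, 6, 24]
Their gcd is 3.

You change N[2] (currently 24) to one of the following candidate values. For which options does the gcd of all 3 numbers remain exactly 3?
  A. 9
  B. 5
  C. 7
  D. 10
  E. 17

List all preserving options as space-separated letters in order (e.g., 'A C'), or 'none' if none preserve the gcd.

Old gcd = 3; gcd of others (without N[2]) = 3
New gcd for candidate v: gcd(3, v). Preserves old gcd iff gcd(3, v) = 3.
  Option A: v=9, gcd(3,9)=3 -> preserves
  Option B: v=5, gcd(3,5)=1 -> changes
  Option C: v=7, gcd(3,7)=1 -> changes
  Option D: v=10, gcd(3,10)=1 -> changes
  Option E: v=17, gcd(3,17)=1 -> changes

Answer: A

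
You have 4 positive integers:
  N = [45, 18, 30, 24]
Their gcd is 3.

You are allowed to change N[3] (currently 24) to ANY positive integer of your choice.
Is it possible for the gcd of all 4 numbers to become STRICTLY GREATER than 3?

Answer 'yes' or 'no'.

Current gcd = 3
gcd of all OTHER numbers (without N[3]=24): gcd([45, 18, 30]) = 3
The new gcd after any change is gcd(3, new_value).
This can be at most 3.
Since 3 = old gcd 3, the gcd can only stay the same or decrease.

Answer: no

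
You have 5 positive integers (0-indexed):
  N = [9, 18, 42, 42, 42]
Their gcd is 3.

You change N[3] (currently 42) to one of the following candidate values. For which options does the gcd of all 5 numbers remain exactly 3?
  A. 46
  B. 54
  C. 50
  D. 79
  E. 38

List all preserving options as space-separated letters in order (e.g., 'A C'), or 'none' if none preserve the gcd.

Answer: B

Derivation:
Old gcd = 3; gcd of others (without N[3]) = 3
New gcd for candidate v: gcd(3, v). Preserves old gcd iff gcd(3, v) = 3.
  Option A: v=46, gcd(3,46)=1 -> changes
  Option B: v=54, gcd(3,54)=3 -> preserves
  Option C: v=50, gcd(3,50)=1 -> changes
  Option D: v=79, gcd(3,79)=1 -> changes
  Option E: v=38, gcd(3,38)=1 -> changes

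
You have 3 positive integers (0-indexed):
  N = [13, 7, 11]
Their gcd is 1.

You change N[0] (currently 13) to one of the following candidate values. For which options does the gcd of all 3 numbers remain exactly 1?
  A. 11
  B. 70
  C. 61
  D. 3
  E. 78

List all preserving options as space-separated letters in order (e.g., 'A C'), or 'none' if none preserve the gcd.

Answer: A B C D E

Derivation:
Old gcd = 1; gcd of others (without N[0]) = 1
New gcd for candidate v: gcd(1, v). Preserves old gcd iff gcd(1, v) = 1.
  Option A: v=11, gcd(1,11)=1 -> preserves
  Option B: v=70, gcd(1,70)=1 -> preserves
  Option C: v=61, gcd(1,61)=1 -> preserves
  Option D: v=3, gcd(1,3)=1 -> preserves
  Option E: v=78, gcd(1,78)=1 -> preserves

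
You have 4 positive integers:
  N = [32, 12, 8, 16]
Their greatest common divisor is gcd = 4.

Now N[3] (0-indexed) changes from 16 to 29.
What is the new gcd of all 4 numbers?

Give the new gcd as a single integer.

Numbers: [32, 12, 8, 16], gcd = 4
Change: index 3, 16 -> 29
gcd of the OTHER numbers (without index 3): gcd([32, 12, 8]) = 4
New gcd = gcd(g_others, new_val) = gcd(4, 29) = 1

Answer: 1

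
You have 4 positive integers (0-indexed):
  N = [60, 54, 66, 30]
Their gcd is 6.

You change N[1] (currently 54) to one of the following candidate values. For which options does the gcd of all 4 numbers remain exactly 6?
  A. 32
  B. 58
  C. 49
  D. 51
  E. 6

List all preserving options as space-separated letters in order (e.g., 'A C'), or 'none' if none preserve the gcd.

Old gcd = 6; gcd of others (without N[1]) = 6
New gcd for candidate v: gcd(6, v). Preserves old gcd iff gcd(6, v) = 6.
  Option A: v=32, gcd(6,32)=2 -> changes
  Option B: v=58, gcd(6,58)=2 -> changes
  Option C: v=49, gcd(6,49)=1 -> changes
  Option D: v=51, gcd(6,51)=3 -> changes
  Option E: v=6, gcd(6,6)=6 -> preserves

Answer: E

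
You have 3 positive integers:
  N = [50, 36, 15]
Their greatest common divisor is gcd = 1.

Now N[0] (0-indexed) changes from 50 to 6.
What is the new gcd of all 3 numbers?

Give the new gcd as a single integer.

Numbers: [50, 36, 15], gcd = 1
Change: index 0, 50 -> 6
gcd of the OTHER numbers (without index 0): gcd([36, 15]) = 3
New gcd = gcd(g_others, new_val) = gcd(3, 6) = 3

Answer: 3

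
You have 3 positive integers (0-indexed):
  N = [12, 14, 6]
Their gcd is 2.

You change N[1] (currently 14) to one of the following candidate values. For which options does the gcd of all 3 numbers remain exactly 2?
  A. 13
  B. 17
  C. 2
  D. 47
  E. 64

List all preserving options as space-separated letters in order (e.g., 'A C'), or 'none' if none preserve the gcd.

Answer: C E

Derivation:
Old gcd = 2; gcd of others (without N[1]) = 6
New gcd for candidate v: gcd(6, v). Preserves old gcd iff gcd(6, v) = 2.
  Option A: v=13, gcd(6,13)=1 -> changes
  Option B: v=17, gcd(6,17)=1 -> changes
  Option C: v=2, gcd(6,2)=2 -> preserves
  Option D: v=47, gcd(6,47)=1 -> changes
  Option E: v=64, gcd(6,64)=2 -> preserves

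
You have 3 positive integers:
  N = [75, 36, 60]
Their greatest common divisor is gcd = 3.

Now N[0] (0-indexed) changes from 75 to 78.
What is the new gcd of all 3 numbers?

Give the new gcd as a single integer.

Numbers: [75, 36, 60], gcd = 3
Change: index 0, 75 -> 78
gcd of the OTHER numbers (without index 0): gcd([36, 60]) = 12
New gcd = gcd(g_others, new_val) = gcd(12, 78) = 6

Answer: 6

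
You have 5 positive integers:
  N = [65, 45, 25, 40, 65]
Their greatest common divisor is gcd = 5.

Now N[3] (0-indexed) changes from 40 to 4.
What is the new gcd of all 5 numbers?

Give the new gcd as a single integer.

Answer: 1

Derivation:
Numbers: [65, 45, 25, 40, 65], gcd = 5
Change: index 3, 40 -> 4
gcd of the OTHER numbers (without index 3): gcd([65, 45, 25, 65]) = 5
New gcd = gcd(g_others, new_val) = gcd(5, 4) = 1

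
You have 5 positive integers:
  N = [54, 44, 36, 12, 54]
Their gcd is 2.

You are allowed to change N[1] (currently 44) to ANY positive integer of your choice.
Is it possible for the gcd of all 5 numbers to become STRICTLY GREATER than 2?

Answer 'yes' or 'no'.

Current gcd = 2
gcd of all OTHER numbers (without N[1]=44): gcd([54, 36, 12, 54]) = 6
The new gcd after any change is gcd(6, new_value).
This can be at most 6.
Since 6 > old gcd 2, the gcd CAN increase (e.g., set N[1] = 6).

Answer: yes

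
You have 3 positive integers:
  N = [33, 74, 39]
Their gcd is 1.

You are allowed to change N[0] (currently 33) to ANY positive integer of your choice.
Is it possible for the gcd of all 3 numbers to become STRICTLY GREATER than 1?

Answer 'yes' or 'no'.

Current gcd = 1
gcd of all OTHER numbers (without N[0]=33): gcd([74, 39]) = 1
The new gcd after any change is gcd(1, new_value).
This can be at most 1.
Since 1 = old gcd 1, the gcd can only stay the same or decrease.

Answer: no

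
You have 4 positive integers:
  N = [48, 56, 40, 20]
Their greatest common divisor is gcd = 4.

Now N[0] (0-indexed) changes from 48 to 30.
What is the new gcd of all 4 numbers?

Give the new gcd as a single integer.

Numbers: [48, 56, 40, 20], gcd = 4
Change: index 0, 48 -> 30
gcd of the OTHER numbers (without index 0): gcd([56, 40, 20]) = 4
New gcd = gcd(g_others, new_val) = gcd(4, 30) = 2

Answer: 2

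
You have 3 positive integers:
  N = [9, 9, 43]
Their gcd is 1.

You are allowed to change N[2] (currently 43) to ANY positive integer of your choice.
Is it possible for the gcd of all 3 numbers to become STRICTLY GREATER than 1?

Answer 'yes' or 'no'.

Answer: yes

Derivation:
Current gcd = 1
gcd of all OTHER numbers (without N[2]=43): gcd([9, 9]) = 9
The new gcd after any change is gcd(9, new_value).
This can be at most 9.
Since 9 > old gcd 1, the gcd CAN increase (e.g., set N[2] = 9).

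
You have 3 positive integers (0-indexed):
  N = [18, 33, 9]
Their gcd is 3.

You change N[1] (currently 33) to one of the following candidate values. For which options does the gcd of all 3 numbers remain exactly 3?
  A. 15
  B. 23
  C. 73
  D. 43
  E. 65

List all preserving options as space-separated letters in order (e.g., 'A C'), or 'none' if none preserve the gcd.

Old gcd = 3; gcd of others (without N[1]) = 9
New gcd for candidate v: gcd(9, v). Preserves old gcd iff gcd(9, v) = 3.
  Option A: v=15, gcd(9,15)=3 -> preserves
  Option B: v=23, gcd(9,23)=1 -> changes
  Option C: v=73, gcd(9,73)=1 -> changes
  Option D: v=43, gcd(9,43)=1 -> changes
  Option E: v=65, gcd(9,65)=1 -> changes

Answer: A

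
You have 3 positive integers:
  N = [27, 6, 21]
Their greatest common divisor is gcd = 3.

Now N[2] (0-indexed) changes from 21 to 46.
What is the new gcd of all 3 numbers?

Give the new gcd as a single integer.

Answer: 1

Derivation:
Numbers: [27, 6, 21], gcd = 3
Change: index 2, 21 -> 46
gcd of the OTHER numbers (without index 2): gcd([27, 6]) = 3
New gcd = gcd(g_others, new_val) = gcd(3, 46) = 1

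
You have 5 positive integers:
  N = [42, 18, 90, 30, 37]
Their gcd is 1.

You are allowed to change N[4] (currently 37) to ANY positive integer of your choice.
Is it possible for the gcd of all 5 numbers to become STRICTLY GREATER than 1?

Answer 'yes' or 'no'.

Answer: yes

Derivation:
Current gcd = 1
gcd of all OTHER numbers (without N[4]=37): gcd([42, 18, 90, 30]) = 6
The new gcd after any change is gcd(6, new_value).
This can be at most 6.
Since 6 > old gcd 1, the gcd CAN increase (e.g., set N[4] = 6).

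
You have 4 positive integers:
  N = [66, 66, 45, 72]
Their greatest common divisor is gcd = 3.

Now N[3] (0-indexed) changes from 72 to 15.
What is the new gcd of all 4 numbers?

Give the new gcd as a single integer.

Numbers: [66, 66, 45, 72], gcd = 3
Change: index 3, 72 -> 15
gcd of the OTHER numbers (without index 3): gcd([66, 66, 45]) = 3
New gcd = gcd(g_others, new_val) = gcd(3, 15) = 3

Answer: 3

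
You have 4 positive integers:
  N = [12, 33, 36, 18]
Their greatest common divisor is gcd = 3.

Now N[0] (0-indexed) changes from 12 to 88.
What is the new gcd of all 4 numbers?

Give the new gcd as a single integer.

Answer: 1

Derivation:
Numbers: [12, 33, 36, 18], gcd = 3
Change: index 0, 12 -> 88
gcd of the OTHER numbers (without index 0): gcd([33, 36, 18]) = 3
New gcd = gcd(g_others, new_val) = gcd(3, 88) = 1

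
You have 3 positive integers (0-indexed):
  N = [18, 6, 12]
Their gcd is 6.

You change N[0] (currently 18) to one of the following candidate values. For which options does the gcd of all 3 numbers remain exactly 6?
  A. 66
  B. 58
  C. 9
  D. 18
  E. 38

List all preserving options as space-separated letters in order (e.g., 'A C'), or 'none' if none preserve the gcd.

Old gcd = 6; gcd of others (without N[0]) = 6
New gcd for candidate v: gcd(6, v). Preserves old gcd iff gcd(6, v) = 6.
  Option A: v=66, gcd(6,66)=6 -> preserves
  Option B: v=58, gcd(6,58)=2 -> changes
  Option C: v=9, gcd(6,9)=3 -> changes
  Option D: v=18, gcd(6,18)=6 -> preserves
  Option E: v=38, gcd(6,38)=2 -> changes

Answer: A D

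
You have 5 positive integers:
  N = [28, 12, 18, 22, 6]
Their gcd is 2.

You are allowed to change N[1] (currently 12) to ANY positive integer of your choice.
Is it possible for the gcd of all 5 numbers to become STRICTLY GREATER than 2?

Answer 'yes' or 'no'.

Answer: no

Derivation:
Current gcd = 2
gcd of all OTHER numbers (without N[1]=12): gcd([28, 18, 22, 6]) = 2
The new gcd after any change is gcd(2, new_value).
This can be at most 2.
Since 2 = old gcd 2, the gcd can only stay the same or decrease.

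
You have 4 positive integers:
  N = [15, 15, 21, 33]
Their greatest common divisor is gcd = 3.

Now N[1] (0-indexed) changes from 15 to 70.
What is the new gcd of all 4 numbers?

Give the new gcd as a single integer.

Answer: 1

Derivation:
Numbers: [15, 15, 21, 33], gcd = 3
Change: index 1, 15 -> 70
gcd of the OTHER numbers (without index 1): gcd([15, 21, 33]) = 3
New gcd = gcd(g_others, new_val) = gcd(3, 70) = 1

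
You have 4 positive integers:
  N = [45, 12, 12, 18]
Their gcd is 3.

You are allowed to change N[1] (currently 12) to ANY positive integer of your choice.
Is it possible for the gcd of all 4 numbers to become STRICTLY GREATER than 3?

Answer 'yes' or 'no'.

Current gcd = 3
gcd of all OTHER numbers (without N[1]=12): gcd([45, 12, 18]) = 3
The new gcd after any change is gcd(3, new_value).
This can be at most 3.
Since 3 = old gcd 3, the gcd can only stay the same or decrease.

Answer: no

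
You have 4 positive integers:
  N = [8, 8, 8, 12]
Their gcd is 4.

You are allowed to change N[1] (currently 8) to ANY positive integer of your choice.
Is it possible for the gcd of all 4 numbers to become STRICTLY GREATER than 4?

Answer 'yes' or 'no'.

Current gcd = 4
gcd of all OTHER numbers (without N[1]=8): gcd([8, 8, 12]) = 4
The new gcd after any change is gcd(4, new_value).
This can be at most 4.
Since 4 = old gcd 4, the gcd can only stay the same or decrease.

Answer: no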